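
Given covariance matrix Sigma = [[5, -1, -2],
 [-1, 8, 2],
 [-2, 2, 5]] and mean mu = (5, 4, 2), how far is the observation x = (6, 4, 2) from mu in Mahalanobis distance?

Step 1 — centre the observation: (x - mu) = (1, 0, 0).

Step 2 — invert Sigma (cofactor / det for 3×3, or solve directly):
  Sigma^{-1} = [[0.2384, 0.0066, 0.0927],
 [0.0066, 0.1391, -0.053],
 [0.0927, -0.053, 0.2583]].

Step 3 — form the quadratic (x - mu)^T · Sigma^{-1} · (x - mu):
  Sigma^{-1} · (x - mu) = (0.2384, 0.0066, 0.0927).
  (x - mu)^T · [Sigma^{-1} · (x - mu)] = (1)·(0.2384) + (0)·(0.0066) + (0)·(0.0927) = 0.2384.

Step 4 — take square root: d = √(0.2384) ≈ 0.4883.

d(x, mu) = √(0.2384) ≈ 0.4883


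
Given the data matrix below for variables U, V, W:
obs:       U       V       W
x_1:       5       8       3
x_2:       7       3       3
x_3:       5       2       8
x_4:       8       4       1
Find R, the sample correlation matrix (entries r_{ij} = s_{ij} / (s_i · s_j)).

Step 1 — column means:
  mean(U) = (5 + 7 + 5 + 8) / 4 = 25/4 = 6.25
  mean(V) = (8 + 3 + 2 + 4) / 4 = 17/4 = 4.25
  mean(W) = (3 + 3 + 8 + 1) / 4 = 15/4 = 3.75

Step 2 — sample variances and covariances s[i,j] = (1/(n-1)) · Σ_k (x_{k,i} - mean_i) · (x_{k,j} - mean_j), with n-1 = 3:
  s[U,U] = ((-1.25)·(-1.25) + (0.75)·(0.75) + (-1.25)·(-1.25) + (1.75)·(1.75)) / 3 = 6.75/3 = 2.25
  s[U,V] = ((-1.25)·(3.75) + (0.75)·(-1.25) + (-1.25)·(-2.25) + (1.75)·(-0.25)) / 3 = -3.25/3 = -1.0833
  s[U,W] = ((-1.25)·(-0.75) + (0.75)·(-0.75) + (-1.25)·(4.25) + (1.75)·(-2.75)) / 3 = -9.75/3 = -3.25
  s[V,V] = ((3.75)·(3.75) + (-1.25)·(-1.25) + (-2.25)·(-2.25) + (-0.25)·(-0.25)) / 3 = 20.75/3 = 6.9167
  s[V,W] = ((3.75)·(-0.75) + (-1.25)·(-0.75) + (-2.25)·(4.25) + (-0.25)·(-2.75)) / 3 = -10.75/3 = -3.5833
  s[W,W] = ((-0.75)·(-0.75) + (-0.75)·(-0.75) + (4.25)·(4.25) + (-2.75)·(-2.75)) / 3 = 26.75/3 = 8.9167
  Sample standard deviations s_i = √(s[i,i]):
  s(U) = √(2.25) = 1.5
  s(V) = √(6.9167) = 2.63
  s(W) = √(8.9167) = 2.9861

Step 3 — r_{ij} = s_{ij} / (s_i · s_j):
  r[U,U] = 1 (diagonal).
  r[U,V] = -1.0833 / (1.5 · 2.63) = -1.0833 / 3.9449 = -0.2746
  r[U,W] = -3.25 / (1.5 · 2.9861) = -3.25 / 4.4791 = -0.7256
  r[V,V] = 1 (diagonal).
  r[V,W] = -3.5833 / (2.63 · 2.9861) = -3.5833 / 7.8533 = -0.4563
  r[W,W] = 1 (diagonal).

R is symmetric with unit diagonal. Assembling:

R = [[1, -0.2746, -0.7256],
 [-0.2746, 1, -0.4563],
 [-0.7256, -0.4563, 1]]


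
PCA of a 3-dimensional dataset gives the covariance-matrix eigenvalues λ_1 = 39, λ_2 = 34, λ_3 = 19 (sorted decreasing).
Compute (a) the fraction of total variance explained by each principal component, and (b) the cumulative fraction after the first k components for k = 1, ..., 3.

Step 1 — total variance = trace(Sigma) = Σ λ_i = 39 + 34 + 19 = 92.

Step 2 — fraction explained by component i = λ_i / Σ λ:
  PC1: 39/92 = 0.4239
  PC2: 34/92 = 0.3696
  PC3: 19/92 = 0.2065

Step 3 — cumulative fraction after k components = (λ_1 + ... + λ_k) / Σ λ:
  k = 1: 39/92 = 0.4239
  k = 2: (39 + 34)/92 = 73/92 = 0.7935
  k = 3: (39 + 34 + 19)/92 = 92/92 = 1

Summary (fraction, with percent):

explained: PC1 0.4239 (42.39%), PC2 0.3696 (36.96%), PC3 0.2065 (20.65%);  cumulative: 0.4239, 0.7935, 1


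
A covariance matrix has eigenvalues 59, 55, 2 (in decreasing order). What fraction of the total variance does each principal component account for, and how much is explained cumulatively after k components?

Step 1 — total variance = trace(Sigma) = Σ λ_i = 59 + 55 + 2 = 116.

Step 2 — fraction explained by component i = λ_i / Σ λ:
  PC1: 59/116 = 0.5086
  PC2: 55/116 = 0.4741
  PC3: 2/116 = 0.0172

Step 3 — cumulative fraction after k components = (λ_1 + ... + λ_k) / Σ λ:
  k = 1: 59/116 = 0.5086
  k = 2: (59 + 55)/116 = 114/116 = 0.9828
  k = 3: (59 + 55 + 2)/116 = 116/116 = 1

Summary (fraction, with percent):

explained: PC1 0.5086 (50.86%), PC2 0.4741 (47.41%), PC3 0.0172 (1.72%);  cumulative: 0.5086, 0.9828, 1


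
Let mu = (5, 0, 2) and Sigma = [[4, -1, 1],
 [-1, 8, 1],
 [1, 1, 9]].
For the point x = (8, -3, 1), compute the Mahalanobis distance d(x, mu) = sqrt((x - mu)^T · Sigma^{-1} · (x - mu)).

Step 1 — centre the observation: (x - mu) = (3, -3, -1).

Step 2 — invert Sigma (cofactor / det for 3×3, or solve directly):
  Sigma^{-1} = [[0.2679, 0.0377, -0.034],
 [0.0377, 0.1321, -0.0189],
 [-0.034, -0.0189, 0.117]].

Step 3 — form the quadratic (x - mu)^T · Sigma^{-1} · (x - mu):
  Sigma^{-1} · (x - mu) = (0.7245, -0.2642, -0.1623).
  (x - mu)^T · [Sigma^{-1} · (x - mu)] = (3)·(0.7245) + (-3)·(-0.2642) + (-1)·(-0.1623) = 3.1283.

Step 4 — take square root: d = √(3.1283) ≈ 1.7687.

d(x, mu) = √(3.1283) ≈ 1.7687


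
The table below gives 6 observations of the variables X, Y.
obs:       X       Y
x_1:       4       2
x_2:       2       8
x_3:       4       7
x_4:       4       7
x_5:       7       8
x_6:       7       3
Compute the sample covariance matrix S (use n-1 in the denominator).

Step 1 — column means:
  mean(X) = (4 + 2 + 4 + 4 + 7 + 7) / 6 = 28/6 = 4.6667
  mean(Y) = (2 + 8 + 7 + 7 + 8 + 3) / 6 = 35/6 = 5.8333

Step 2 — sample covariance S[i,j] = (1/(n-1)) · Σ_k (x_{k,i} - mean_i) · (x_{k,j} - mean_j), with n-1 = 5.
  S[X,X] = ((-0.6667)·(-0.6667) + (-2.6667)·(-2.6667) + (-0.6667)·(-0.6667) + (-0.6667)·(-0.6667) + (2.3333)·(2.3333) + (2.3333)·(2.3333)) / 5 = 19.3333/5 = 3.8667
  S[X,Y] = ((-0.6667)·(-3.8333) + (-2.6667)·(2.1667) + (-0.6667)·(1.1667) + (-0.6667)·(1.1667) + (2.3333)·(2.1667) + (2.3333)·(-2.8333)) / 5 = -6.3333/5 = -1.2667
  S[Y,Y] = ((-3.8333)·(-3.8333) + (2.1667)·(2.1667) + (1.1667)·(1.1667) + (1.1667)·(1.1667) + (2.1667)·(2.1667) + (-2.8333)·(-2.8333)) / 5 = 34.8333/5 = 6.9667

S is symmetric (S[j,i] = S[i,j]). Assembling:

S = [[3.8667, -1.2667],
 [-1.2667, 6.9667]]


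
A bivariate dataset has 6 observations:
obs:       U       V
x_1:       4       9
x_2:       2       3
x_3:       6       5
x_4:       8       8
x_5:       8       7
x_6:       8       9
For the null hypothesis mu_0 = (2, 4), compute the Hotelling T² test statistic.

Step 1 — sample mean vector:
  mean(U) = (4 + 2 + 6 + 8 + 8 + 8) / 6 = 36/6 = 6
  mean(V) = (9 + 3 + 5 + 8 + 7 + 9) / 6 = 41/6 = 6.8333
  x̄ = (6, 6.8333),  deviation x̄ - mu_0 = (6, 6.8333) - (2, 4) = (4, 2.8333).

Step 2 — sample covariance matrix, S[i,j] = (1/(n-1)) · Σ_k (x_{k,i} - mean_i) · (x_{k,j} - mean_j), divisor n-1 = 5:
  S[U,U] = ((-2)·(-2) + (-4)·(-4) + (0)·(0) + (2)·(2) + (2)·(2) + (2)·(2)) / 5 = 32/5 = 6.4
  S[U,V] = ((-2)·(2.1667) + (-4)·(-3.8333) + (0)·(-1.8333) + (2)·(1.1667) + (2)·(0.1667) + (2)·(2.1667)) / 5 = 18/5 = 3.6
  S[V,V] = ((2.1667)·(2.1667) + (-3.8333)·(-3.8333) + (-1.8333)·(-1.8333) + (1.1667)·(1.1667) + (0.1667)·(0.1667) + (2.1667)·(2.1667)) / 5 = 28.8333/5 = 5.7667
  S = [[6.4, 3.6],
 [3.6, 5.7667]].

Step 3 — invert S. det(S) = 6.4·5.7667 - (3.6)² = 23.9467.
  S^{-1} = (1/det) · [[d, -b], [-b, a]] = [[0.2408, -0.1503],
 [-0.1503, 0.2673]].

Step 4 — quadratic form (x̄ - mu_0)^T · S^{-1} · (x̄ - mu_0):
  S^{-1} · (x̄ - mu_0) = (0.5373, 0.1559),
  (x̄ - mu_0)^T · [...] = (4)·(0.5373) + (2.8333)·(0.1559) = 2.5909.

Step 5 — scale by n: T² = 6 · 2.5909 = 15.5457.

T² ≈ 15.5457


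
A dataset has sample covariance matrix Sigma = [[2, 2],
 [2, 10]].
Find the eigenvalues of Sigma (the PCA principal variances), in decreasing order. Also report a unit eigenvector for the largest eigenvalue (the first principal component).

Step 1 — characteristic polynomial of 2×2 Sigma:
  det(Sigma - λI) = λ² - trace · λ + det = 0.
  trace = 2 + 10 = 12, det = 2·10 - (2)² = 16.
Step 2 — discriminant:
  Δ = trace² - 4·det = 144 - 64 = 80.
Step 3 — eigenvalues:
  λ = (trace ± √Δ)/2 = (12 ± 8.9443)/2,
  λ_1 = 10.4721,  λ_2 = 1.5279.

Step 4 — unit eigenvector for λ_1: solve (Sigma - λ_1 I)v = 0. First row:
  (2 - 10.4721)·v_x + (2)·v_y = 0, i.e. (-8.4721)·v_x + (2)·v_y = 0,
  so v ∝ (b, λ_1 - a) = (2, 8.4721) = u.
  ||u|| = √((2)² + (8.4721)²) = √(75.7771) ≈ 8.705,
  v_1 = u/||u|| ≈ (0.2298, 0.9732) (||v_1|| = 1).

λ_1 = 10.4721,  λ_2 = 1.5279;  v_1 ≈ (0.2298, 0.9732)


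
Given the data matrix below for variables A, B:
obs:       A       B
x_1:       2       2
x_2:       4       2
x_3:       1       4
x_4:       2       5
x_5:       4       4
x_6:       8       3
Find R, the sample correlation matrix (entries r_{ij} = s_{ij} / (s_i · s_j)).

Step 1 — column means:
  mean(A) = (2 + 4 + 1 + 2 + 4 + 8) / 6 = 21/6 = 3.5
  mean(B) = (2 + 2 + 4 + 5 + 4 + 3) / 6 = 20/6 = 3.3333

Step 2 — sample variances and covariances s[i,j] = (1/(n-1)) · Σ_k (x_{k,i} - mean_i) · (x_{k,j} - mean_j), with n-1 = 5:
  s[A,A] = ((-1.5)·(-1.5) + (0.5)·(0.5) + (-2.5)·(-2.5) + (-1.5)·(-1.5) + (0.5)·(0.5) + (4.5)·(4.5)) / 5 = 31.5/5 = 6.3
  s[A,B] = ((-1.5)·(-1.3333) + (0.5)·(-1.3333) + (-2.5)·(0.6667) + (-1.5)·(1.6667) + (0.5)·(0.6667) + (4.5)·(-0.3333)) / 5 = -4/5 = -0.8
  s[B,B] = ((-1.3333)·(-1.3333) + (-1.3333)·(-1.3333) + (0.6667)·(0.6667) + (1.6667)·(1.6667) + (0.6667)·(0.6667) + (-0.3333)·(-0.3333)) / 5 = 7.3333/5 = 1.4667
  Sample standard deviations s_i = √(s[i,i]):
  s(A) = √(6.3) = 2.51
  s(B) = √(1.4667) = 1.2111

Step 3 — r_{ij} = s_{ij} / (s_i · s_j):
  r[A,A] = 1 (diagonal).
  r[A,B] = -0.8 / (2.51 · 1.2111) = -0.8 / 3.0397 = -0.2632
  r[B,B] = 1 (diagonal).

R is symmetric with unit diagonal. Assembling:

R = [[1, -0.2632],
 [-0.2632, 1]]


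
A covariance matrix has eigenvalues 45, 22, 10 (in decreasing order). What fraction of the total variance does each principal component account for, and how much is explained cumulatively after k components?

Step 1 — total variance = trace(Sigma) = Σ λ_i = 45 + 22 + 10 = 77.

Step 2 — fraction explained by component i = λ_i / Σ λ:
  PC1: 45/77 = 0.5844
  PC2: 22/77 = 0.2857
  PC3: 10/77 = 0.1299

Step 3 — cumulative fraction after k components = (λ_1 + ... + λ_k) / Σ λ:
  k = 1: 45/77 = 0.5844
  k = 2: (45 + 22)/77 = 67/77 = 0.8701
  k = 3: (45 + 22 + 10)/77 = 77/77 = 1

Summary (fraction, with percent):

explained: PC1 0.5844 (58.44%), PC2 0.2857 (28.57%), PC3 0.1299 (12.99%);  cumulative: 0.5844, 0.8701, 1


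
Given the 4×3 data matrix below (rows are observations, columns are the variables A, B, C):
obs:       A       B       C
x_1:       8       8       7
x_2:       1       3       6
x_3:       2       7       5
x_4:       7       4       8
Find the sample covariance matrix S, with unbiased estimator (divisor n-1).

Step 1 — column means:
  mean(A) = (8 + 1 + 2 + 7) / 4 = 18/4 = 4.5
  mean(B) = (8 + 3 + 7 + 4) / 4 = 22/4 = 5.5
  mean(C) = (7 + 6 + 5 + 8) / 4 = 26/4 = 6.5

Step 2 — sample covariance S[i,j] = (1/(n-1)) · Σ_k (x_{k,i} - mean_i) · (x_{k,j} - mean_j), with n-1 = 3.
  S[A,A] = ((3.5)·(3.5) + (-3.5)·(-3.5) + (-2.5)·(-2.5) + (2.5)·(2.5)) / 3 = 37/3 = 12.3333
  S[A,B] = ((3.5)·(2.5) + (-3.5)·(-2.5) + (-2.5)·(1.5) + (2.5)·(-1.5)) / 3 = 10/3 = 3.3333
  S[A,C] = ((3.5)·(0.5) + (-3.5)·(-0.5) + (-2.5)·(-1.5) + (2.5)·(1.5)) / 3 = 11/3 = 3.6667
  S[B,B] = ((2.5)·(2.5) + (-2.5)·(-2.5) + (1.5)·(1.5) + (-1.5)·(-1.5)) / 3 = 17/3 = 5.6667
  S[B,C] = ((2.5)·(0.5) + (-2.5)·(-0.5) + (1.5)·(-1.5) + (-1.5)·(1.5)) / 3 = -2/3 = -0.6667
  S[C,C] = ((0.5)·(0.5) + (-0.5)·(-0.5) + (-1.5)·(-1.5) + (1.5)·(1.5)) / 3 = 5/3 = 1.6667

S is symmetric (S[j,i] = S[i,j]). Assembling:

S = [[12.3333, 3.3333, 3.6667],
 [3.3333, 5.6667, -0.6667],
 [3.6667, -0.6667, 1.6667]]


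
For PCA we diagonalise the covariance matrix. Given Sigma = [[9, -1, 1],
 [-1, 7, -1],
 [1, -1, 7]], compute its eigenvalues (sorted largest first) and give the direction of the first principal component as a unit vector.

Step 1 — characteristic polynomial p(λ) = det(λI - Sigma) = λ³ - tr·λ² + c_1·λ - det, where tr = trace, c_1 = sum of the principal 2×2 minors, det = det(Sigma):
  tr = 9 + 7 + 7 = 23,
  c_1 = (9·7 - (-1)²) + (9·7 - (1)²) + (7·7 - (-1)²) = 62 + 62 + 48 = 172,
  det = 9·(7·7 - (-1)²) - (-1)·((-1)·7 - (-1)·(1)) + (1)·((-1)·(-1) - 7·(1)) = 9·(48) - (-1)·(-6) + (1)·(-6) = 420.
  So p(λ) = λ³ - 23λ² + 172λ - 420.
Step 2 — look for an integer root (rational root theorem: any rational root is an integer divisor of 420). Testing λ = 6:
  p(6) = 216 - 828 + 1032 - 420 = 0  ✓
  Dividing out (λ - 6): p(λ) = (λ - 6)(λ² - 17λ + 70).
Step 3 — remaining eigenvalues from the quadratic λ² - 17λ + 70 = 0:
  Δ = 17² - 4·70 = 289 - 280 = 9,  λ = (17 ± √9)/2 = (17 ± 3)/2 = 10 or 7.
  Sorted: λ_1 = 10,  λ_2 = 7,  λ_3 = 6  (check: sum = 23 = tr ✓).

Step 4 — unit eigenvector for λ_1 = 10: v spans the null space of (Sigma - λ_1 I), whose rows are
  r_1 = (-1, -1, 1),  r_2 = (-1, -3, -1),  r_3 = (1, -1, -3).
  v is orthogonal to every row, so take v ∝ r_1 × r_2 = ((-1)·(-1) - (1)·(-3), (1)·(-1) - (-1)·(-1), (-1)·(-3) - (-1)·(-1)) = (4, -2, 2).
  Rescale (divide by 2): u = (2, -1, 1).
  ||u|| = √((2)² + (-1)² + (1)²) = √(6) ≈ 2.4495,  v_1 = u/||u|| ≈ (0.8165, -0.4082, 0.4082) (||v_1|| = 1).

λ_1 = 10,  λ_2 = 7,  λ_3 = 6;  v_1 ≈ (0.8165, -0.4082, 0.4082)


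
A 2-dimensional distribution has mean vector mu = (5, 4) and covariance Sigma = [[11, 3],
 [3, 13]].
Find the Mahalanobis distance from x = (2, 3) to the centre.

Step 1 — centre the observation: (x - mu) = (-3, -1).

Step 2 — invert Sigma. det(Sigma) = 11·13 - (3)² = 134.
  Sigma^{-1} = (1/det) · [[d, -b], [-b, a]] = [[0.097, -0.0224],
 [-0.0224, 0.0821]].

Step 3 — form the quadratic (x - mu)^T · Sigma^{-1} · (x - mu):
  Sigma^{-1} · (x - mu) = (-0.2687, -0.0149).
  (x - mu)^T · [Sigma^{-1} · (x - mu)] = (-3)·(-0.2687) + (-1)·(-0.0149) = 0.8209.

Step 4 — take square root: d = √(0.8209) ≈ 0.906.

d(x, mu) = √(0.8209) ≈ 0.906


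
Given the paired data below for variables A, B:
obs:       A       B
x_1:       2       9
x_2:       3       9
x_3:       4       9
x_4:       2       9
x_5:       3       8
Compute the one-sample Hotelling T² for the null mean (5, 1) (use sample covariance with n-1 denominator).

Step 1 — sample mean vector:
  mean(A) = (2 + 3 + 4 + 2 + 3) / 5 = 14/5 = 2.8
  mean(B) = (9 + 9 + 9 + 9 + 8) / 5 = 44/5 = 8.8
  x̄ = (2.8, 8.8),  deviation x̄ - mu_0 = (2.8, 8.8) - (5, 1) = (-2.2, 7.8).

Step 2 — sample covariance matrix, S[i,j] = (1/(n-1)) · Σ_k (x_{k,i} - mean_i) · (x_{k,j} - mean_j), divisor n-1 = 4:
  S[A,A] = ((-0.8)·(-0.8) + (0.2)·(0.2) + (1.2)·(1.2) + (-0.8)·(-0.8) + (0.2)·(0.2)) / 4 = 2.8/4 = 0.7
  S[A,B] = ((-0.8)·(0.2) + (0.2)·(0.2) + (1.2)·(0.2) + (-0.8)·(0.2) + (0.2)·(-0.8)) / 4 = -0.2/4 = -0.05
  S[B,B] = ((0.2)·(0.2) + (0.2)·(0.2) + (0.2)·(0.2) + (0.2)·(0.2) + (-0.8)·(-0.8)) / 4 = 0.8/4 = 0.2
  S = [[0.7, -0.05],
 [-0.05, 0.2]].

Step 3 — invert S. det(S) = 0.7·0.2 - (-0.05)² = 0.1375.
  S^{-1} = (1/det) · [[d, -b], [-b, a]] = [[1.4545, 0.3636],
 [0.3636, 5.0909]].

Step 4 — quadratic form (x̄ - mu_0)^T · S^{-1} · (x̄ - mu_0):
  S^{-1} · (x̄ - mu_0) = (-0.3636, 38.9091),
  (x̄ - mu_0)^T · [...] = (-2.2)·(-0.3636) + (7.8)·(38.9091) = 304.2909.

Step 5 — scale by n: T² = 5 · 304.2909 = 1521.4545.

T² ≈ 1521.4545


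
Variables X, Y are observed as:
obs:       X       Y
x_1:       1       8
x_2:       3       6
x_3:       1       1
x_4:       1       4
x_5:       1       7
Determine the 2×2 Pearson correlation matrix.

Step 1 — column means:
  mean(X) = (1 + 3 + 1 + 1 + 1) / 5 = 7/5 = 1.4
  mean(Y) = (8 + 6 + 1 + 4 + 7) / 5 = 26/5 = 5.2

Step 2 — sample variances and covariances s[i,j] = (1/(n-1)) · Σ_k (x_{k,i} - mean_i) · (x_{k,j} - mean_j), with n-1 = 4:
  s[X,X] = ((-0.4)·(-0.4) + (1.6)·(1.6) + (-0.4)·(-0.4) + (-0.4)·(-0.4) + (-0.4)·(-0.4)) / 4 = 3.2/4 = 0.8
  s[X,Y] = ((-0.4)·(2.8) + (1.6)·(0.8) + (-0.4)·(-4.2) + (-0.4)·(-1.2) + (-0.4)·(1.8)) / 4 = 1.6/4 = 0.4
  s[Y,Y] = ((2.8)·(2.8) + (0.8)·(0.8) + (-4.2)·(-4.2) + (-1.2)·(-1.2) + (1.8)·(1.8)) / 4 = 30.8/4 = 7.7
  Sample standard deviations s_i = √(s[i,i]):
  s(X) = √(0.8) = 0.8944
  s(Y) = √(7.7) = 2.7749

Step 3 — r_{ij} = s_{ij} / (s_i · s_j):
  r[X,X] = 1 (diagonal).
  r[X,Y] = 0.4 / (0.8944 · 2.7749) = 0.4 / 2.4819 = 0.1612
  r[Y,Y] = 1 (diagonal).

R is symmetric with unit diagonal. Assembling:

R = [[1, 0.1612],
 [0.1612, 1]]


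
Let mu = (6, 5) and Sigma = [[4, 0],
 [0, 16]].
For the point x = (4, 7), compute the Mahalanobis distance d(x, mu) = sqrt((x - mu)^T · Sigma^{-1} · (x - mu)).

Step 1 — centre the observation: (x - mu) = (-2, 2).

Step 2 — invert Sigma. det(Sigma) = 4·16 - (0)² = 64.
  Sigma^{-1} = (1/det) · [[d, -b], [-b, a]] = [[0.25, 0],
 [0, 0.0625]].

Step 3 — form the quadratic (x - mu)^T · Sigma^{-1} · (x - mu):
  Sigma^{-1} · (x - mu) = (-0.5, 0.125).
  (x - mu)^T · [Sigma^{-1} · (x - mu)] = (-2)·(-0.5) + (2)·(0.125) = 1.25.

Step 4 — take square root: d = √(1.25) ≈ 1.118.

d(x, mu) = √(1.25) ≈ 1.118


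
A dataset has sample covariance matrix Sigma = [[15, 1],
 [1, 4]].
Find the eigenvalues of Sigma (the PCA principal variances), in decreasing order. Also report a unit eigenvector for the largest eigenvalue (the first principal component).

Step 1 — characteristic polynomial of 2×2 Sigma:
  det(Sigma - λI) = λ² - trace · λ + det = 0.
  trace = 15 + 4 = 19, det = 15·4 - (1)² = 59.
Step 2 — discriminant:
  Δ = trace² - 4·det = 361 - 236 = 125.
Step 3 — eigenvalues:
  λ = (trace ± √Δ)/2 = (19 ± 11.1803)/2,
  λ_1 = 15.0902,  λ_2 = 3.9098.

Step 4 — unit eigenvector for λ_1: solve (Sigma - λ_1 I)v = 0. First row:
  (15 - 15.0902)·v_x + (1)·v_y = 0, i.e. (-0.0902)·v_x + (1)·v_y = 0,
  so v ∝ (b, λ_1 - a) = (1, 0.0902) = u.
  ||u|| = √((1)² + (0.0902)²) = √(1.0081) ≈ 1.0041,
  v_1 = u/||u|| ≈ (0.996, 0.0898) (||v_1|| = 1).

λ_1 = 15.0902,  λ_2 = 3.9098;  v_1 ≈ (0.996, 0.0898)


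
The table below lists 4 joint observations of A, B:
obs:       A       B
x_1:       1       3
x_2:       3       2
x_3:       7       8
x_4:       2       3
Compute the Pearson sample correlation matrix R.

Step 1 — column means:
  mean(A) = (1 + 3 + 7 + 2) / 4 = 13/4 = 3.25
  mean(B) = (3 + 2 + 8 + 3) / 4 = 16/4 = 4

Step 2 — sample variances and covariances s[i,j] = (1/(n-1)) · Σ_k (x_{k,i} - mean_i) · (x_{k,j} - mean_j), with n-1 = 3:
  s[A,A] = ((-2.25)·(-2.25) + (-0.25)·(-0.25) + (3.75)·(3.75) + (-1.25)·(-1.25)) / 3 = 20.75/3 = 6.9167
  s[A,B] = ((-2.25)·(-1) + (-0.25)·(-2) + (3.75)·(4) + (-1.25)·(-1)) / 3 = 19/3 = 6.3333
  s[B,B] = ((-1)·(-1) + (-2)·(-2) + (4)·(4) + (-1)·(-1)) / 3 = 22/3 = 7.3333
  Sample standard deviations s_i = √(s[i,i]):
  s(A) = √(6.9167) = 2.63
  s(B) = √(7.3333) = 2.708

Step 3 — r_{ij} = s_{ij} / (s_i · s_j):
  r[A,A] = 1 (diagonal).
  r[A,B] = 6.3333 / (2.63 · 2.708) = 6.3333 / 7.122 = 0.8893
  r[B,B] = 1 (diagonal).

R is symmetric with unit diagonal. Assembling:

R = [[1, 0.8893],
 [0.8893, 1]]


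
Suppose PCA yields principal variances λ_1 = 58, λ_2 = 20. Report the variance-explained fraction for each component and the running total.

Step 1 — total variance = trace(Sigma) = Σ λ_i = 58 + 20 = 78.

Step 2 — fraction explained by component i = λ_i / Σ λ:
  PC1: 58/78 = 0.7436
  PC2: 20/78 = 0.2564

Step 3 — cumulative fraction after k components = (λ_1 + ... + λ_k) / Σ λ:
  k = 1: 58/78 = 0.7436
  k = 2: (58 + 20)/78 = 78/78 = 1

Summary (fraction, with percent):

explained: PC1 0.7436 (74.36%), PC2 0.2564 (25.64%);  cumulative: 0.7436, 1


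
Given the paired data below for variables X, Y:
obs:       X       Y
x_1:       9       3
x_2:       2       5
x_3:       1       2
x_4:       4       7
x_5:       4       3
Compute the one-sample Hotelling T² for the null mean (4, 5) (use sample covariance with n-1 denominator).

Step 1 — sample mean vector:
  mean(X) = (9 + 2 + 1 + 4 + 4) / 5 = 20/5 = 4
  mean(Y) = (3 + 5 + 2 + 7 + 3) / 5 = 20/5 = 4
  x̄ = (4, 4),  deviation x̄ - mu_0 = (4, 4) - (4, 5) = (0, -1).

Step 2 — sample covariance matrix, S[i,j] = (1/(n-1)) · Σ_k (x_{k,i} - mean_i) · (x_{k,j} - mean_j), divisor n-1 = 4:
  S[X,X] = ((5)·(5) + (-2)·(-2) + (-3)·(-3) + (0)·(0) + (0)·(0)) / 4 = 38/4 = 9.5
  S[X,Y] = ((5)·(-1) + (-2)·(1) + (-3)·(-2) + (0)·(3) + (0)·(-1)) / 4 = -1/4 = -0.25
  S[Y,Y] = ((-1)·(-1) + (1)·(1) + (-2)·(-2) + (3)·(3) + (-1)·(-1)) / 4 = 16/4 = 4
  S = [[9.5, -0.25],
 [-0.25, 4]].

Step 3 — invert S. det(S) = 9.5·4 - (-0.25)² = 37.9375.
  S^{-1} = (1/det) · [[d, -b], [-b, a]] = [[0.1054, 0.0066],
 [0.0066, 0.2504]].

Step 4 — quadratic form (x̄ - mu_0)^T · S^{-1} · (x̄ - mu_0):
  S^{-1} · (x̄ - mu_0) = (-0.0066, -0.2504),
  (x̄ - mu_0)^T · [...] = (0)·(-0.0066) + (-1)·(-0.2504) = 0.2504.

Step 5 — scale by n: T² = 5 · 0.2504 = 1.2521.

T² ≈ 1.2521


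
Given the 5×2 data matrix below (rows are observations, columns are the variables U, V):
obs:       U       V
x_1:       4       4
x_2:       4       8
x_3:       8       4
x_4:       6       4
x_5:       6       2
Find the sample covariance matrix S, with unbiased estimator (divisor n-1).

Step 1 — column means:
  mean(U) = (4 + 4 + 8 + 6 + 6) / 5 = 28/5 = 5.6
  mean(V) = (4 + 8 + 4 + 4 + 2) / 5 = 22/5 = 4.4

Step 2 — sample covariance S[i,j] = (1/(n-1)) · Σ_k (x_{k,i} - mean_i) · (x_{k,j} - mean_j), with n-1 = 4.
  S[U,U] = ((-1.6)·(-1.6) + (-1.6)·(-1.6) + (2.4)·(2.4) + (0.4)·(0.4) + (0.4)·(0.4)) / 4 = 11.2/4 = 2.8
  S[U,V] = ((-1.6)·(-0.4) + (-1.6)·(3.6) + (2.4)·(-0.4) + (0.4)·(-0.4) + (0.4)·(-2.4)) / 4 = -7.2/4 = -1.8
  S[V,V] = ((-0.4)·(-0.4) + (3.6)·(3.6) + (-0.4)·(-0.4) + (-0.4)·(-0.4) + (-2.4)·(-2.4)) / 4 = 19.2/4 = 4.8

S is symmetric (S[j,i] = S[i,j]). Assembling:

S = [[2.8, -1.8],
 [-1.8, 4.8]]


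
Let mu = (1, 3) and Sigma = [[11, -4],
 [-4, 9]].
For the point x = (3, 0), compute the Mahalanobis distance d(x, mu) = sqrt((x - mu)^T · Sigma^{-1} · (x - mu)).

Step 1 — centre the observation: (x - mu) = (2, -3).

Step 2 — invert Sigma. det(Sigma) = 11·9 - (-4)² = 83.
  Sigma^{-1} = (1/det) · [[d, -b], [-b, a]] = [[0.1084, 0.0482],
 [0.0482, 0.1325]].

Step 3 — form the quadratic (x - mu)^T · Sigma^{-1} · (x - mu):
  Sigma^{-1} · (x - mu) = (0.0723, -0.3012).
  (x - mu)^T · [Sigma^{-1} · (x - mu)] = (2)·(0.0723) + (-3)·(-0.3012) = 1.0482.

Step 4 — take square root: d = √(1.0482) ≈ 1.0238.

d(x, mu) = √(1.0482) ≈ 1.0238


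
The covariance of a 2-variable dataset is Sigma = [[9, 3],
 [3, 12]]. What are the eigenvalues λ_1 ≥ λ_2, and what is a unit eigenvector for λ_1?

Step 1 — characteristic polynomial of 2×2 Sigma:
  det(Sigma - λI) = λ² - trace · λ + det = 0.
  trace = 9 + 12 = 21, det = 9·12 - (3)² = 99.
Step 2 — discriminant:
  Δ = trace² - 4·det = 441 - 396 = 45.
Step 3 — eigenvalues:
  λ = (trace ± √Δ)/2 = (21 ± 6.7082)/2,
  λ_1 = 13.8541,  λ_2 = 7.1459.

Step 4 — unit eigenvector for λ_1: solve (Sigma - λ_1 I)v = 0. First row:
  (9 - 13.8541)·v_x + (3)·v_y = 0, i.e. (-4.8541)·v_x + (3)·v_y = 0,
  so v ∝ (b, λ_1 - a) = (3, 4.8541) = u.
  ||u|| = √((3)² + (4.8541)²) = √(32.5623) ≈ 5.7063,
  v_1 = u/||u|| ≈ (0.5257, 0.8507) (||v_1|| = 1).

λ_1 = 13.8541,  λ_2 = 7.1459;  v_1 ≈ (0.5257, 0.8507)


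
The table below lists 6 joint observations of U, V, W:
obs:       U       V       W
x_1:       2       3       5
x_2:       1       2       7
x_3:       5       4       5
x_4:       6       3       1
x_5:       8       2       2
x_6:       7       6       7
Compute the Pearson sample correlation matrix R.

Step 1 — column means:
  mean(U) = (2 + 1 + 5 + 6 + 8 + 7) / 6 = 29/6 = 4.8333
  mean(V) = (3 + 2 + 4 + 3 + 2 + 6) / 6 = 20/6 = 3.3333
  mean(W) = (5 + 7 + 5 + 1 + 2 + 7) / 6 = 27/6 = 4.5

Step 2 — sample variances and covariances s[i,j] = (1/(n-1)) · Σ_k (x_{k,i} - mean_i) · (x_{k,j} - mean_j), with n-1 = 5:
  s[U,U] = ((-2.8333)·(-2.8333) + (-3.8333)·(-3.8333) + (0.1667)·(0.1667) + (1.1667)·(1.1667) + (3.1667)·(3.1667) + (2.1667)·(2.1667)) / 5 = 38.8333/5 = 7.7667
  s[U,V] = ((-2.8333)·(-0.3333) + (-3.8333)·(-1.3333) + (0.1667)·(0.6667) + (1.1667)·(-0.3333) + (3.1667)·(-1.3333) + (2.1667)·(2.6667)) / 5 = 7.3333/5 = 1.4667
  s[U,W] = ((-2.8333)·(0.5) + (-3.8333)·(2.5) + (0.1667)·(0.5) + (1.1667)·(-3.5) + (3.1667)·(-2.5) + (2.1667)·(2.5)) / 5 = -17.5/5 = -3.5
  s[V,V] = ((-0.3333)·(-0.3333) + (-1.3333)·(-1.3333) + (0.6667)·(0.6667) + (-0.3333)·(-0.3333) + (-1.3333)·(-1.3333) + (2.6667)·(2.6667)) / 5 = 11.3333/5 = 2.2667
  s[V,W] = ((-0.3333)·(0.5) + (-1.3333)·(2.5) + (0.6667)·(0.5) + (-0.3333)·(-3.5) + (-1.3333)·(-2.5) + (2.6667)·(2.5)) / 5 = 8/5 = 1.6
  s[W,W] = ((0.5)·(0.5) + (2.5)·(2.5) + (0.5)·(0.5) + (-3.5)·(-3.5) + (-2.5)·(-2.5) + (2.5)·(2.5)) / 5 = 31.5/5 = 6.3
  Sample standard deviations s_i = √(s[i,i]):
  s(U) = √(7.7667) = 2.7869
  s(V) = √(2.2667) = 1.5055
  s(W) = √(6.3) = 2.51

Step 3 — r_{ij} = s_{ij} / (s_i · s_j):
  r[U,U] = 1 (diagonal).
  r[U,V] = 1.4667 / (2.7869 · 1.5055) = 1.4667 / 4.1958 = 0.3496
  r[U,W] = -3.5 / (2.7869 · 2.51) = -3.5 / 6.995 = -0.5004
  r[V,V] = 1 (diagonal).
  r[V,W] = 1.6 / (1.5055 · 2.51) = 1.6 / 3.7789 = 0.4234
  r[W,W] = 1 (diagonal).

R is symmetric with unit diagonal. Assembling:

R = [[1, 0.3496, -0.5004],
 [0.3496, 1, 0.4234],
 [-0.5004, 0.4234, 1]]


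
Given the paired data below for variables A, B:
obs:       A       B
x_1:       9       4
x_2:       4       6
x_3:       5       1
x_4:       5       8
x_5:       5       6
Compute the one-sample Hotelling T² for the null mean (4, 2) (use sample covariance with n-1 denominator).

Step 1 — sample mean vector:
  mean(A) = (9 + 4 + 5 + 5 + 5) / 5 = 28/5 = 5.6
  mean(B) = (4 + 6 + 1 + 8 + 6) / 5 = 25/5 = 5
  x̄ = (5.6, 5),  deviation x̄ - mu_0 = (5.6, 5) - (4, 2) = (1.6, 3).

Step 2 — sample covariance matrix, S[i,j] = (1/(n-1)) · Σ_k (x_{k,i} - mean_i) · (x_{k,j} - mean_j), divisor n-1 = 4:
  S[A,A] = ((3.4)·(3.4) + (-1.6)·(-1.6) + (-0.6)·(-0.6) + (-0.6)·(-0.6) + (-0.6)·(-0.6)) / 4 = 15.2/4 = 3.8
  S[A,B] = ((3.4)·(-1) + (-1.6)·(1) + (-0.6)·(-4) + (-0.6)·(3) + (-0.6)·(1)) / 4 = -5/4 = -1.25
  S[B,B] = ((-1)·(-1) + (1)·(1) + (-4)·(-4) + (3)·(3) + (1)·(1)) / 4 = 28/4 = 7
  S = [[3.8, -1.25],
 [-1.25, 7]].

Step 3 — invert S. det(S) = 3.8·7 - (-1.25)² = 25.0375.
  S^{-1} = (1/det) · [[d, -b], [-b, a]] = [[0.2796, 0.0499],
 [0.0499, 0.1518]].

Step 4 — quadratic form (x̄ - mu_0)^T · S^{-1} · (x̄ - mu_0):
  S^{-1} · (x̄ - mu_0) = (0.5971, 0.5352),
  (x̄ - mu_0)^T · [...] = (1.6)·(0.5971) + (3)·(0.5352) = 2.561.

Step 5 — scale by n: T² = 5 · 2.561 = 12.8048.

T² ≈ 12.8048


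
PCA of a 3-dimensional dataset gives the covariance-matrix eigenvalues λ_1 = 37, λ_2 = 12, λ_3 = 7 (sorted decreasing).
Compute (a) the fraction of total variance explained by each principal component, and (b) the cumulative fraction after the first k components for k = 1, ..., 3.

Step 1 — total variance = trace(Sigma) = Σ λ_i = 37 + 12 + 7 = 56.

Step 2 — fraction explained by component i = λ_i / Σ λ:
  PC1: 37/56 = 0.6607
  PC2: 12/56 = 0.2143
  PC3: 7/56 = 0.125

Step 3 — cumulative fraction after k components = (λ_1 + ... + λ_k) / Σ λ:
  k = 1: 37/56 = 0.6607
  k = 2: (37 + 12)/56 = 49/56 = 0.875
  k = 3: (37 + 12 + 7)/56 = 56/56 = 1

Summary (fraction, with percent):

explained: PC1 0.6607 (66.07%), PC2 0.2143 (21.43%), PC3 0.125 (12.5%);  cumulative: 0.6607, 0.875, 1


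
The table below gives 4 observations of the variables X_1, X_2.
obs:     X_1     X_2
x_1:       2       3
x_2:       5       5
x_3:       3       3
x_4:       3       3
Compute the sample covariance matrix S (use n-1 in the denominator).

Step 1 — column means:
  mean(X_1) = (2 + 5 + 3 + 3) / 4 = 13/4 = 3.25
  mean(X_2) = (3 + 5 + 3 + 3) / 4 = 14/4 = 3.5

Step 2 — sample covariance S[i,j] = (1/(n-1)) · Σ_k (x_{k,i} - mean_i) · (x_{k,j} - mean_j), with n-1 = 3.
  S[X_1,X_1] = ((-1.25)·(-1.25) + (1.75)·(1.75) + (-0.25)·(-0.25) + (-0.25)·(-0.25)) / 3 = 4.75/3 = 1.5833
  S[X_1,X_2] = ((-1.25)·(-0.5) + (1.75)·(1.5) + (-0.25)·(-0.5) + (-0.25)·(-0.5)) / 3 = 3.5/3 = 1.1667
  S[X_2,X_2] = ((-0.5)·(-0.5) + (1.5)·(1.5) + (-0.5)·(-0.5) + (-0.5)·(-0.5)) / 3 = 3/3 = 1

S is symmetric (S[j,i] = S[i,j]). Assembling:

S = [[1.5833, 1.1667],
 [1.1667, 1]]


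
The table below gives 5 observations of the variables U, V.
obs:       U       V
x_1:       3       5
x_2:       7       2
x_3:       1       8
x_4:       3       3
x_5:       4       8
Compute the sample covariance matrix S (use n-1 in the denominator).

Step 1 — column means:
  mean(U) = (3 + 7 + 1 + 3 + 4) / 5 = 18/5 = 3.6
  mean(V) = (5 + 2 + 8 + 3 + 8) / 5 = 26/5 = 5.2

Step 2 — sample covariance S[i,j] = (1/(n-1)) · Σ_k (x_{k,i} - mean_i) · (x_{k,j} - mean_j), with n-1 = 4.
  S[U,U] = ((-0.6)·(-0.6) + (3.4)·(3.4) + (-2.6)·(-2.6) + (-0.6)·(-0.6) + (0.4)·(0.4)) / 4 = 19.2/4 = 4.8
  S[U,V] = ((-0.6)·(-0.2) + (3.4)·(-3.2) + (-2.6)·(2.8) + (-0.6)·(-2.2) + (0.4)·(2.8)) / 4 = -15.6/4 = -3.9
  S[V,V] = ((-0.2)·(-0.2) + (-3.2)·(-3.2) + (2.8)·(2.8) + (-2.2)·(-2.2) + (2.8)·(2.8)) / 4 = 30.8/4 = 7.7

S is symmetric (S[j,i] = S[i,j]). Assembling:

S = [[4.8, -3.9],
 [-3.9, 7.7]]


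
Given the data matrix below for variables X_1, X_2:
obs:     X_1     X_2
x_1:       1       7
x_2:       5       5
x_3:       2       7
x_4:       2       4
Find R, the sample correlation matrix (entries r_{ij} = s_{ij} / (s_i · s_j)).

Step 1 — column means:
  mean(X_1) = (1 + 5 + 2 + 2) / 4 = 10/4 = 2.5
  mean(X_2) = (7 + 5 + 7 + 4) / 4 = 23/4 = 5.75

Step 2 — sample variances and covariances s[i,j] = (1/(n-1)) · Σ_k (x_{k,i} - mean_i) · (x_{k,j} - mean_j), with n-1 = 3:
  s[X_1,X_1] = ((-1.5)·(-1.5) + (2.5)·(2.5) + (-0.5)·(-0.5) + (-0.5)·(-0.5)) / 3 = 9/3 = 3
  s[X_1,X_2] = ((-1.5)·(1.25) + (2.5)·(-0.75) + (-0.5)·(1.25) + (-0.5)·(-1.75)) / 3 = -3.5/3 = -1.1667
  s[X_2,X_2] = ((1.25)·(1.25) + (-0.75)·(-0.75) + (1.25)·(1.25) + (-1.75)·(-1.75)) / 3 = 6.75/3 = 2.25
  Sample standard deviations s_i = √(s[i,i]):
  s(X_1) = √(3) = 1.7321
  s(X_2) = √(2.25) = 1.5

Step 3 — r_{ij} = s_{ij} / (s_i · s_j):
  r[X_1,X_1] = 1 (diagonal).
  r[X_1,X_2] = -1.1667 / (1.7321 · 1.5) = -1.1667 / 2.5981 = -0.4491
  r[X_2,X_2] = 1 (diagonal).

R is symmetric with unit diagonal. Assembling:

R = [[1, -0.4491],
 [-0.4491, 1]]


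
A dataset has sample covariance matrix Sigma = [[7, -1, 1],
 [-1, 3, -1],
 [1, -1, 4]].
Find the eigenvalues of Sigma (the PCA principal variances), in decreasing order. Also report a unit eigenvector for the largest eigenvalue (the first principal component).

Step 1 — characteristic polynomial p(λ) = det(λI - Sigma) = λ³ - tr·λ² + c_1·λ - det, where tr = trace, c_1 = sum of the principal 2×2 minors, det = det(Sigma):
  tr = 7 + 3 + 4 = 14,
  c_1 = (7·3 - (-1)²) + (7·4 - (1)²) + (3·4 - (-1)²) = 20 + 27 + 11 = 58,
  det = 7·(3·4 - (-1)²) - (-1)·((-1)·4 - (-1)·(1)) + (1)·((-1)·(-1) - 3·(1)) = 7·(11) - (-1)·(-3) + (1)·(-2) = 72.
  So p(λ) = λ³ - 14λ² + 58λ - 72.
Step 2 — look for an integer root (rational root theorem: any rational root is an integer divisor of 72). Testing λ = 4:
  p(4) = 64 - 224 + 232 - 72 = 0  ✓
  Dividing out (λ - 4): p(λ) = (λ - 4)(λ² - 10λ + 18).
Step 3 — remaining eigenvalues from the quadratic λ² - 10λ + 18 = 0:
  Δ = 10² - 4·18 = 100 - 72 = 28,  λ = (10 ± √28)/2 = (10 ± 5.2915)/2 ≈ 7.6458 or 2.3542.
  Sorted: λ_1 = 7.6458,  λ_2 = 4,  λ_3 = 2.3542  (check: sum = 14 = tr ✓).

Step 4 — unit eigenvector for λ_1 ≈ 7.6458: v spans the null space of (Sigma - λ_1 I), whose rows are
  r_1 = (-0.6458, -1, 1),  r_2 = (-1, -4.6458, -1),  r_3 = (1, -1, -3.6458).
  v is orthogonal to every row, so take v ∝ r_1 × r_2 = ((-1)·(-1) - (1)·(-4.6458), (1)·(-1) - (-0.6458)·(-1), (-0.6458)·(-4.6458) - (-1)·(-1)) ≈ (5.6458, -1.6458, 2).
  Let u = (5.6458, -1.6458, 2).
  ||u|| = √((5.6458)² + (-1.6458)² + (2)²) = √(38.583) ≈ 6.2115,  v_1 = u/||u|| ≈ (0.9089, -0.265, 0.322) (||v_1|| = 1).

λ_1 = 7.6458,  λ_2 = 4,  λ_3 = 2.3542;  v_1 ≈ (0.9089, -0.265, 0.322)


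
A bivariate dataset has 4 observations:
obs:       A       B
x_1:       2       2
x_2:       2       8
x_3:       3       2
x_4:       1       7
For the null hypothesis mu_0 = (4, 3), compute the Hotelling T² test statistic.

Step 1 — sample mean vector:
  mean(A) = (2 + 2 + 3 + 1) / 4 = 8/4 = 2
  mean(B) = (2 + 8 + 2 + 7) / 4 = 19/4 = 4.75
  x̄ = (2, 4.75),  deviation x̄ - mu_0 = (2, 4.75) - (4, 3) = (-2, 1.75).

Step 2 — sample covariance matrix, S[i,j] = (1/(n-1)) · Σ_k (x_{k,i} - mean_i) · (x_{k,j} - mean_j), divisor n-1 = 3:
  S[A,A] = ((0)·(0) + (0)·(0) + (1)·(1) + (-1)·(-1)) / 3 = 2/3 = 0.6667
  S[A,B] = ((0)·(-2.75) + (0)·(3.25) + (1)·(-2.75) + (-1)·(2.25)) / 3 = -5/3 = -1.6667
  S[B,B] = ((-2.75)·(-2.75) + (3.25)·(3.25) + (-2.75)·(-2.75) + (2.25)·(2.25)) / 3 = 30.75/3 = 10.25
  S = [[0.6667, -1.6667],
 [-1.6667, 10.25]].

Step 3 — invert S. det(S) = 0.6667·10.25 - (-1.6667)² = 4.0556.
  S^{-1} = (1/det) · [[d, -b], [-b, a]] = [[2.5274, 0.411],
 [0.411, 0.1644]].

Step 4 — quadratic form (x̄ - mu_0)^T · S^{-1} · (x̄ - mu_0):
  S^{-1} · (x̄ - mu_0) = (-4.3356, -0.5342),
  (x̄ - mu_0)^T · [...] = (-2)·(-4.3356) + (1.75)·(-0.5342) = 7.7363.

Step 5 — scale by n: T² = 4 · 7.7363 = 30.9452.

T² ≈ 30.9452


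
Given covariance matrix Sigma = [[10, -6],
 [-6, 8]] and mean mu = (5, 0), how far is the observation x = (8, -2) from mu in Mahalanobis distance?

Step 1 — centre the observation: (x - mu) = (3, -2).

Step 2 — invert Sigma. det(Sigma) = 10·8 - (-6)² = 44.
  Sigma^{-1} = (1/det) · [[d, -b], [-b, a]] = [[0.1818, 0.1364],
 [0.1364, 0.2273]].

Step 3 — form the quadratic (x - mu)^T · Sigma^{-1} · (x - mu):
  Sigma^{-1} · (x - mu) = (0.2727, -0.0455).
  (x - mu)^T · [Sigma^{-1} · (x - mu)] = (3)·(0.2727) + (-2)·(-0.0455) = 0.9091.

Step 4 — take square root: d = √(0.9091) ≈ 0.9535.

d(x, mu) = √(0.9091) ≈ 0.9535


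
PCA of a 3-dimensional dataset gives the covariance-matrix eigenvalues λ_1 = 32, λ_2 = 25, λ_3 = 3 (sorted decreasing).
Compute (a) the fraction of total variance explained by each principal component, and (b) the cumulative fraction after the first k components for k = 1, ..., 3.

Step 1 — total variance = trace(Sigma) = Σ λ_i = 32 + 25 + 3 = 60.

Step 2 — fraction explained by component i = λ_i / Σ λ:
  PC1: 32/60 = 0.5333
  PC2: 25/60 = 0.4167
  PC3: 3/60 = 0.05

Step 3 — cumulative fraction after k components = (λ_1 + ... + λ_k) / Σ λ:
  k = 1: 32/60 = 0.5333
  k = 2: (32 + 25)/60 = 57/60 = 0.95
  k = 3: (32 + 25 + 3)/60 = 60/60 = 1

Summary (fraction, with percent):

explained: PC1 0.5333 (53.33%), PC2 0.4167 (41.67%), PC3 0.05 (5%);  cumulative: 0.5333, 0.95, 1


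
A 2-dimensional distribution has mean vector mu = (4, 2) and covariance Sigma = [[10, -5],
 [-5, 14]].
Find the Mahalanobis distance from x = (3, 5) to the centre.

Step 1 — centre the observation: (x - mu) = (-1, 3).

Step 2 — invert Sigma. det(Sigma) = 10·14 - (-5)² = 115.
  Sigma^{-1} = (1/det) · [[d, -b], [-b, a]] = [[0.1217, 0.0435],
 [0.0435, 0.087]].

Step 3 — form the quadratic (x - mu)^T · Sigma^{-1} · (x - mu):
  Sigma^{-1} · (x - mu) = (0.0087, 0.2174).
  (x - mu)^T · [Sigma^{-1} · (x - mu)] = (-1)·(0.0087) + (3)·(0.2174) = 0.6435.

Step 4 — take square root: d = √(0.6435) ≈ 0.8022.

d(x, mu) = √(0.6435) ≈ 0.8022


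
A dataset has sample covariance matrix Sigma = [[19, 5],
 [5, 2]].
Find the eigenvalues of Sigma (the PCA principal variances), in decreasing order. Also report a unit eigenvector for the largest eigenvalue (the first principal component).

Step 1 — characteristic polynomial of 2×2 Sigma:
  det(Sigma - λI) = λ² - trace · λ + det = 0.
  trace = 19 + 2 = 21, det = 19·2 - (5)² = 13.
Step 2 — discriminant:
  Δ = trace² - 4·det = 441 - 52 = 389.
Step 3 — eigenvalues:
  λ = (trace ± √Δ)/2 = (21 ± 19.7231)/2,
  λ_1 = 20.3615,  λ_2 = 0.6385.

Step 4 — unit eigenvector for λ_1: solve (Sigma - λ_1 I)v = 0. First row:
  (19 - 20.3615)·v_x + (5)·v_y = 0, i.e. (-1.3615)·v_x + (5)·v_y = 0,
  so v ∝ (b, λ_1 - a) = (5, 1.3615) = u.
  ||u|| = √((5)² + (1.3615)²) = √(26.8538) ≈ 5.1821,
  v_1 = u/||u|| ≈ (0.9649, 0.2627) (||v_1|| = 1).

λ_1 = 20.3615,  λ_2 = 0.6385;  v_1 ≈ (0.9649, 0.2627)


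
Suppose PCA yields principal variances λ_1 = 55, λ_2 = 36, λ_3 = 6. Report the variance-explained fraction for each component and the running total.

Step 1 — total variance = trace(Sigma) = Σ λ_i = 55 + 36 + 6 = 97.

Step 2 — fraction explained by component i = λ_i / Σ λ:
  PC1: 55/97 = 0.567
  PC2: 36/97 = 0.3711
  PC3: 6/97 = 0.0619

Step 3 — cumulative fraction after k components = (λ_1 + ... + λ_k) / Σ λ:
  k = 1: 55/97 = 0.567
  k = 2: (55 + 36)/97 = 91/97 = 0.9381
  k = 3: (55 + 36 + 6)/97 = 97/97 = 1

Summary (fraction, with percent):

explained: PC1 0.567 (56.7%), PC2 0.3711 (37.11%), PC3 0.0619 (6.19%);  cumulative: 0.567, 0.9381, 1


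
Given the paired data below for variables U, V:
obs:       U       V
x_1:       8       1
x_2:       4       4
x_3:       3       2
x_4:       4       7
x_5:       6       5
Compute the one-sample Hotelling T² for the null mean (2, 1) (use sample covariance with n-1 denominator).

Step 1 — sample mean vector:
  mean(U) = (8 + 4 + 3 + 4 + 6) / 5 = 25/5 = 5
  mean(V) = (1 + 4 + 2 + 7 + 5) / 5 = 19/5 = 3.8
  x̄ = (5, 3.8),  deviation x̄ - mu_0 = (5, 3.8) - (2, 1) = (3, 2.8).

Step 2 — sample covariance matrix, S[i,j] = (1/(n-1)) · Σ_k (x_{k,i} - mean_i) · (x_{k,j} - mean_j), divisor n-1 = 4:
  S[U,U] = ((3)·(3) + (-1)·(-1) + (-2)·(-2) + (-1)·(-1) + (1)·(1)) / 4 = 16/4 = 4
  S[U,V] = ((3)·(-2.8) + (-1)·(0.2) + (-2)·(-1.8) + (-1)·(3.2) + (1)·(1.2)) / 4 = -7/4 = -1.75
  S[V,V] = ((-2.8)·(-2.8) + (0.2)·(0.2) + (-1.8)·(-1.8) + (3.2)·(3.2) + (1.2)·(1.2)) / 4 = 22.8/4 = 5.7
  S = [[4, -1.75],
 [-1.75, 5.7]].

Step 3 — invert S. det(S) = 4·5.7 - (-1.75)² = 19.7375.
  S^{-1} = (1/det) · [[d, -b], [-b, a]] = [[0.2888, 0.0887],
 [0.0887, 0.2027]].

Step 4 — quadratic form (x̄ - mu_0)^T · S^{-1} · (x̄ - mu_0):
  S^{-1} · (x̄ - mu_0) = (1.1146, 0.8334),
  (x̄ - mu_0)^T · [...] = (3)·(1.1146) + (2.8)·(0.8334) = 5.6775.

Step 5 — scale by n: T² = 5 · 5.6775 = 28.3876.

T² ≈ 28.3876


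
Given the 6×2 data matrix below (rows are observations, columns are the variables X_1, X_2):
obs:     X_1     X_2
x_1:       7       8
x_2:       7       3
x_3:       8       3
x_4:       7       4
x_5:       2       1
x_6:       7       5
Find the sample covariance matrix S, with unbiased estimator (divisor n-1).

Step 1 — column means:
  mean(X_1) = (7 + 7 + 8 + 7 + 2 + 7) / 6 = 38/6 = 6.3333
  mean(X_2) = (8 + 3 + 3 + 4 + 1 + 5) / 6 = 24/6 = 4

Step 2 — sample covariance S[i,j] = (1/(n-1)) · Σ_k (x_{k,i} - mean_i) · (x_{k,j} - mean_j), with n-1 = 5.
  S[X_1,X_1] = ((0.6667)·(0.6667) + (0.6667)·(0.6667) + (1.6667)·(1.6667) + (0.6667)·(0.6667) + (-4.3333)·(-4.3333) + (0.6667)·(0.6667)) / 5 = 23.3333/5 = 4.6667
  S[X_1,X_2] = ((0.6667)·(4) + (0.6667)·(-1) + (1.6667)·(-1) + (0.6667)·(0) + (-4.3333)·(-3) + (0.6667)·(1)) / 5 = 14/5 = 2.8
  S[X_2,X_2] = ((4)·(4) + (-1)·(-1) + (-1)·(-1) + (0)·(0) + (-3)·(-3) + (1)·(1)) / 5 = 28/5 = 5.6

S is symmetric (S[j,i] = S[i,j]). Assembling:

S = [[4.6667, 2.8],
 [2.8, 5.6]]


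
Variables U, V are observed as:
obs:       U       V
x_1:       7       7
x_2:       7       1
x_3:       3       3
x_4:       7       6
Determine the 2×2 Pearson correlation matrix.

Step 1 — column means:
  mean(U) = (7 + 7 + 3 + 7) / 4 = 24/4 = 6
  mean(V) = (7 + 1 + 3 + 6) / 4 = 17/4 = 4.25

Step 2 — sample variances and covariances s[i,j] = (1/(n-1)) · Σ_k (x_{k,i} - mean_i) · (x_{k,j} - mean_j), with n-1 = 3:
  s[U,U] = ((1)·(1) + (1)·(1) + (-3)·(-3) + (1)·(1)) / 3 = 12/3 = 4
  s[U,V] = ((1)·(2.75) + (1)·(-3.25) + (-3)·(-1.25) + (1)·(1.75)) / 3 = 5/3 = 1.6667
  s[V,V] = ((2.75)·(2.75) + (-3.25)·(-3.25) + (-1.25)·(-1.25) + (1.75)·(1.75)) / 3 = 22.75/3 = 7.5833
  Sample standard deviations s_i = √(s[i,i]):
  s(U) = √(4) = 2
  s(V) = √(7.5833) = 2.7538

Step 3 — r_{ij} = s_{ij} / (s_i · s_j):
  r[U,U] = 1 (diagonal).
  r[U,V] = 1.6667 / (2 · 2.7538) = 1.6667 / 5.5076 = 0.3026
  r[V,V] = 1 (diagonal).

R is symmetric with unit diagonal. Assembling:

R = [[1, 0.3026],
 [0.3026, 1]]
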